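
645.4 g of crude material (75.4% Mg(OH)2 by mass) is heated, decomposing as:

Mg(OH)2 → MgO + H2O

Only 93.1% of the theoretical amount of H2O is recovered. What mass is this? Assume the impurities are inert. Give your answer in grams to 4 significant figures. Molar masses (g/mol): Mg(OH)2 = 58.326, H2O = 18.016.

139.9 g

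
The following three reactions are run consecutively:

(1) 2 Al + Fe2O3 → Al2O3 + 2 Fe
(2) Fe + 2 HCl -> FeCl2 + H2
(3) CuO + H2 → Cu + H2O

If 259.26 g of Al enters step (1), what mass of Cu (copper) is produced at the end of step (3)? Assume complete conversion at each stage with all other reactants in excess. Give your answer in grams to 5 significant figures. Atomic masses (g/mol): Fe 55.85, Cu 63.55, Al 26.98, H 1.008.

610.67 g

M(Al) = 26.98 g/mol.
M(Cu) = 63.55 g/mol.
n(Al) = 259.26 / 26.98 = 9.60934 mol.
Reaction (1): Al→Fe ratio 2:2 ⇒ n(Fe) = 9.60934 mol.
Reaction (2): Fe→H2 ratio 1:1 ⇒ n(H2) = 9.60934 mol.
Reaction (3): H2→Cu ratio 1:1 ⇒ n(Cu) = 9.60934 mol.
Mass of Cu = 9.60934 × 63.55 = 610.674 g.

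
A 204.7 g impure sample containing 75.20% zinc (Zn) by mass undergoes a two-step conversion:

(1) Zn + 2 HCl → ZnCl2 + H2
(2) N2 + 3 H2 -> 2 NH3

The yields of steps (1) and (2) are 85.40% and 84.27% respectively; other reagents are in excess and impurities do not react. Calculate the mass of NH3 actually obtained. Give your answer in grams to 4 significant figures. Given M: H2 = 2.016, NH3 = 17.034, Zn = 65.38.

19.24 g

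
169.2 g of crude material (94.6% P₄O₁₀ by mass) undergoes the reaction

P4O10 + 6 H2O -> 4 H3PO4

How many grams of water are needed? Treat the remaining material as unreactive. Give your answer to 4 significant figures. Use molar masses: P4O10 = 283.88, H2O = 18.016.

Mass of pure P4O10 = 169.2 g × 0.946 = 160.06 g.
n(P4O10) = 160.06 g / 283.88 g/mol = 0.56384 mol.
From the equation the P4O10:H2O mole ratio is 1:6, so n(H2O) = 0.56384 × 6/1 = 3.3830 mol.
Mass of H2O = 3.3830 mol × 18.016 g/mol = 60.949 g.

60.95 g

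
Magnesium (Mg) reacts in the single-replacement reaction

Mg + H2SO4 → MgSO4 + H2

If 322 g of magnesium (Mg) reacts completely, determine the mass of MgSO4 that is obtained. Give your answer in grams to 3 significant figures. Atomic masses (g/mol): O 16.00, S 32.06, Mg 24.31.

M(Mg) = 24.31 g/mol.
M(MgSO4) = 24.31 + 32.06 + 4(16.00) = 120.37 g/mol.
n(Mg) = 322.0 g / 24.31 g/mol = 13.25 mol.
From the equation the Mg:MgSO4 mole ratio is 1:1, so n(MgSO4) = 13.25 × 1/1 = 13.25 mol.
Mass of MgSO4 = 13.25 mol × 120.37 g/mol = 1594 g.

1590 g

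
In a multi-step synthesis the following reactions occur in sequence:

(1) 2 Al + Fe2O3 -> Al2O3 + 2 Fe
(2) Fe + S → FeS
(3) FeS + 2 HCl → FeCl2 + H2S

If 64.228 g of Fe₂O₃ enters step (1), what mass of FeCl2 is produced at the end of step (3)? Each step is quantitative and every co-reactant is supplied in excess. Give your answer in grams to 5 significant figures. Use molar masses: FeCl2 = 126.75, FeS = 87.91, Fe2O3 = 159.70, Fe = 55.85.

n(Fe2O3) = 64.228 / 159.70 = 0.402179 mol.
Reaction (1): Fe2O3→Fe ratio 1:2 ⇒ n(Fe) = 0.804358 mol.
Reaction (2): Fe→FeS ratio 1:1 ⇒ n(FeS) = 0.804358 mol.
Reaction (3): FeS→FeCl2 ratio 1:1 ⇒ n(FeCl2) = 0.804358 mol.
Mass of FeCl2 = 0.804358 × 126.75 = 101.952 g.

101.95 g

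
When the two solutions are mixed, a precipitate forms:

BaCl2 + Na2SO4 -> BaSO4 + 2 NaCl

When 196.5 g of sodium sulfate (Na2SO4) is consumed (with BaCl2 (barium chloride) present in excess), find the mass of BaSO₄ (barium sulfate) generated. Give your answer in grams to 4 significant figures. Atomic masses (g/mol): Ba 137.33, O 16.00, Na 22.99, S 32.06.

322.9 g

M(Na2SO4) = 2(22.99) + 32.06 + 4(16.00) = 142.04 g/mol.
M(BaSO4) = 137.33 + 32.06 + 4(16.00) = 233.39 g/mol.
n(Na2SO4) = 196.50 g / 142.04 g/mol = 1.3834 mol.
From the equation the Na2SO4:BaSO4 mole ratio is 1:1, so n(BaSO4) = 1.3834 × 1/1 = 1.3834 mol.
Mass of BaSO4 = 1.3834 mol × 233.39 g/mol = 322.87 g.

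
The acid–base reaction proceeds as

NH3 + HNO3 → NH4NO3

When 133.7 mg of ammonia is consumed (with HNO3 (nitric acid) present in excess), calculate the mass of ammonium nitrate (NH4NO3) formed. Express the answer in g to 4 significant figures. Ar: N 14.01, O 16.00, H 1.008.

0.6283 g

M(NH3) = 14.01 + 3(1.008) = 17.034 g/mol.
M(NH4NO3) = 2(14.01) + 4(1.008) + 3(16.00) = 80.052 g/mol.
Convert: 133.7 mg = 0.13370 g.
n(NH3) = 0.13370 g / 17.034 g/mol = 0.0078490 mol.
From the equation the NH3:NH4NO3 mole ratio is 1:1, so n(NH4NO3) = 0.0078490 × 1/1 = 0.0078490 mol.
Mass of NH4NO3 = 0.0078490 mol × 80.052 g/mol = 0.62833 g.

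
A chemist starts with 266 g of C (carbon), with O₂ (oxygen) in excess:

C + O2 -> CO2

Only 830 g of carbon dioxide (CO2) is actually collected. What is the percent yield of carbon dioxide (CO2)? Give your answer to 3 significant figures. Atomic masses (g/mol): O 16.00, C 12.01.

M(C) = 12.01 g/mol.
M(CO2) = 12.01 + 2(16.00) = 44.01 g/mol.
n(C) = 266.0 g / 12.01 g/mol = 22.15 mol.
From the equation the C:CO2 mole ratio is 1:1, so n(CO2) = 22.15 × 1/1 = 22.15 mol.
Mass of CO2 = 22.15 mol × 44.01 g/mol = 974.7 g.
This is the theoretical yield. Percent yield = 830 g / 974.7 g × 100% = 85.15%.

85.2 %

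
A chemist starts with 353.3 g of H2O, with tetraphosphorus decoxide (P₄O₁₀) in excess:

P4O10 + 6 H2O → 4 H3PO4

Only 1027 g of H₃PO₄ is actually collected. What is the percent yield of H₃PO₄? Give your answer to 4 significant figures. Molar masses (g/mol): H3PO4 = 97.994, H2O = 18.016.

80.16 %

n(H2O) = 353.30 g / 18.016 g/mol = 19.610 mol.
From the equation the H2O:H3PO4 mole ratio is 6:4, so n(H3PO4) = 19.610 × 4/6 = 13.074 mol.
Mass of H3PO4 = 13.074 mol × 97.994 g/mol = 1281.1 g.
This is the theoretical yield. Percent yield = 1027 g / 1281.1 g × 100% = 80.164%.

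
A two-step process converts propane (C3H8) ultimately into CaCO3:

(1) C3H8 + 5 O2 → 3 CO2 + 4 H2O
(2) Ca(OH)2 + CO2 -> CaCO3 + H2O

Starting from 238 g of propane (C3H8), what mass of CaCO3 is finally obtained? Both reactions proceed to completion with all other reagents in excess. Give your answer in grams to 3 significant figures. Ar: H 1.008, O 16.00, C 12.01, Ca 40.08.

M(C3H8) = 3(12.01) + 8(1.008) = 44.094 g/mol.
M(CaCO3) = 40.08 + 12.01 + 3(16.00) = 100.09 g/mol.
n(C3H8) = 238.0 / 44.094 = 5.398 mol.
Step 1 gives a 1:3 ratio of C3H8 to CO2, so n(CO2) = 16.19 mol.
In step 2 the CO2:CaCO3 ratio is 1:1, so n(CaCO3) = 16.19 mol.
Mass of CaCO3 = 16.19 × 100.09 = 1621 g.

1620 g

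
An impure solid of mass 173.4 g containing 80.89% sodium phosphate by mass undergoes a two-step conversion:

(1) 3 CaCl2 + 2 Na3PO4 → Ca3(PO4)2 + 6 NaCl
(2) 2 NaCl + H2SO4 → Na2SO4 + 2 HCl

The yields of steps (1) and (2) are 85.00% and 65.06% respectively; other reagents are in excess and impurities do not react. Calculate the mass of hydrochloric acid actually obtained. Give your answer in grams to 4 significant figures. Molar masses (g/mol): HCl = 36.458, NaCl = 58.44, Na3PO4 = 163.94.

Pure Na3PO4 = 173.4 × 0.8089 = 140.26 g.
n(Na3PO4) = 140.26 / 163.94 = 0.85558 mol.
Step 1 (Na3PO4:NaCl = 2:6): theoretical n(NaCl) = 2.5667 mol; at 85.00% yield, n(NaCl) = 2.1817 mol.
Step 2 (NaCl:HCl = 2:2): theoretical n(HCl) = 2.1817 mol, so theoretical mass = 2.1817 × 36.458 = 79.541 g.
At 65.06% yield, actual mass of HCl = 79.541 × 0.6506 = 51.749 g.

51.75 g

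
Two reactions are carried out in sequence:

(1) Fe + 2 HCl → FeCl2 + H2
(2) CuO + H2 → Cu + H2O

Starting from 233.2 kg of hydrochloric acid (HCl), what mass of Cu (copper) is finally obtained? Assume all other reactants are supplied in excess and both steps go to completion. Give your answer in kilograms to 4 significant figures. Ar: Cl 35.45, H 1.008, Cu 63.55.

M(HCl) = 1.008 + 35.45 = 36.458 g/mol.
M(Cu) = 63.55 g/mol.
233.2 kg = 233200 g.
n(HCl) = 233200 / 36.458 = 6396.4 mol.
Step 1 gives a 2:1 ratio of HCl to H2, so n(H2) = 3198.2 mol.
In step 2 the H2:Cu ratio is 1:1, so n(Cu) = 3198.2 mol.
Mass of Cu = 3198.2 × 63.55 = 203250 g = 203.2 kg.

203.2 kg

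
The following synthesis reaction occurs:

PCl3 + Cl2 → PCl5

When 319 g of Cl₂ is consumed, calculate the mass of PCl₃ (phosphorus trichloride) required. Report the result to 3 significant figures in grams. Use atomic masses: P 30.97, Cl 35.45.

618 g

M(Cl2) = 2(35.45) = 70.90 g/mol.
M(PCl3) = 30.97 + 3(35.45) = 137.32 g/mol.
n(Cl2) = 319.0 g / 70.90 g/mol = 4.499 mol.
From the equation the Cl2:PCl3 mole ratio is 1:1, so n(PCl3) = 4.499 × 1/1 = 4.499 mol.
Mass of PCl3 = 4.499 mol × 137.32 g/mol = 617.8 g.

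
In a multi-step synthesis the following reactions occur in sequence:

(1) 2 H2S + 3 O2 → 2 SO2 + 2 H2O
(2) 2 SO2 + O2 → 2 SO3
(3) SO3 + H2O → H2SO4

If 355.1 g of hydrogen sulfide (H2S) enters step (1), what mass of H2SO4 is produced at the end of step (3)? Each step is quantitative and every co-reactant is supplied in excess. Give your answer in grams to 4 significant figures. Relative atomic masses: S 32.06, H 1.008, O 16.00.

1022 g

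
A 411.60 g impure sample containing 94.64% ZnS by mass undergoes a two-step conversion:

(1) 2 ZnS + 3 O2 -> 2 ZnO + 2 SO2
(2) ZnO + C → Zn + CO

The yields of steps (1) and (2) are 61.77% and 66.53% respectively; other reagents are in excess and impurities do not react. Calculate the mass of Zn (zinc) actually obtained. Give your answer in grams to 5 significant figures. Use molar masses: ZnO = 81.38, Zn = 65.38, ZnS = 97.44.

107.41 g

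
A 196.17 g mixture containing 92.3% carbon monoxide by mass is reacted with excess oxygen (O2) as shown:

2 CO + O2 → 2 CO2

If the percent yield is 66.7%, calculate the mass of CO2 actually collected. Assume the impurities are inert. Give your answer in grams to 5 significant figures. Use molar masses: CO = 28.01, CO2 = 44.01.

189.76 g

Pure CO available = 196.17 g × 0.923 = 181.065 g.
n(CO) = 181.065 g / 28.01 g/mol = 6.46430 mol.
From the equation the CO:CO2 mole ratio is 2:2, so n(CO2) = 6.46430 × 2/2 = 6.46430 mol.
Mass of CO2 = 6.46430 mol × 44.01 g/mol = 284.494 g.
Actual mass collected = 284.494 g × 0.667 = 189.757 g.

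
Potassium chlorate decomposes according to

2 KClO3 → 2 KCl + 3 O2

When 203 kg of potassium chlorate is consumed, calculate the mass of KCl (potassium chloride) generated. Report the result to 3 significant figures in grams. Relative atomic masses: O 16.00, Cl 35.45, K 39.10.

123000 g

M(KClO3) = 39.10 + 35.45 + 3(16.00) = 122.55 g/mol.
M(KCl) = 39.10 + 35.45 = 74.55 g/mol.
Convert: 203 kg = 203000 g.
n(KClO3) = 203000 g / 122.55 g/mol = 1656 mol.
From the equation the KClO3:KCl mole ratio is 2:2, so n(KCl) = 1656 × 2/2 = 1656 mol.
Mass of KCl = 1656 mol × 74.55 g/mol = 123500 g.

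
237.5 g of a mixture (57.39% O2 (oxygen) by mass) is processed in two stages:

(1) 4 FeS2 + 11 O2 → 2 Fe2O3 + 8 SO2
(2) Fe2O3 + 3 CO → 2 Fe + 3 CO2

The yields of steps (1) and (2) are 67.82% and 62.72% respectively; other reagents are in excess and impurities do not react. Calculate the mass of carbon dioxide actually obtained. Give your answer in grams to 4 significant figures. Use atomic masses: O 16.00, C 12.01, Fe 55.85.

Pure O2 = 237.5 × 0.5739 = 136.30 g.
M(O2) = 2(16.00) = 32.00 g/mol.
M(CO2) = 12.01 + 2(16.00) = 44.01 g/mol.
n(O2) = 136.30 / 32.00 = 4.2594 mol.
Step 1 (O2:Fe2O3 = 11:2): theoretical n(Fe2O3) = 0.77444 mol; at 67.82% yield, n(Fe2O3) = 0.52522 mol.
Step 2 (Fe2O3:CO2 = 1:3): theoretical n(CO2) = 1.5757 mol, so theoretical mass = 1.5757 × 44.01 = 69.345 g.
At 62.72% yield, actual mass of CO2 = 69.345 × 0.6272 = 43.493 g.

43.49 g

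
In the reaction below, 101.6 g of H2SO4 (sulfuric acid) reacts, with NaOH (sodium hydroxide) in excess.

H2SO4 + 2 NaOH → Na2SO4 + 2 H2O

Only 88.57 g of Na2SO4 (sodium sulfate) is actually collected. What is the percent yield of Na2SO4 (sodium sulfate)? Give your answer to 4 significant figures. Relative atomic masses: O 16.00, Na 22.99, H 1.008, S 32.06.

60.19 %

M(H2SO4) = 2(1.008) + 32.06 + 4(16.00) = 98.076 g/mol.
M(Na2SO4) = 2(22.99) + 32.06 + 4(16.00) = 142.04 g/mol.
n(H2SO4) = 101.60 g / 98.076 g/mol = 1.0359 mol.
From the equation the H2SO4:Na2SO4 mole ratio is 1:1, so n(Na2SO4) = 1.0359 × 1/1 = 1.0359 mol.
Mass of Na2SO4 = 1.0359 mol × 142.04 g/mol = 147.14 g.
This is the theoretical yield. Percent yield = 88.57 g / 147.14 g × 100% = 60.193%.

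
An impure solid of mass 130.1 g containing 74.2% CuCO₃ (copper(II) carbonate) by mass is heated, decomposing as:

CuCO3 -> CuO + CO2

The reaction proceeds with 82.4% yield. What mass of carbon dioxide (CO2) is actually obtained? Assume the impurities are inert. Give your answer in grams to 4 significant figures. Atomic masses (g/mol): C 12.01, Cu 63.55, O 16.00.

Pure CuCO3 available = 130.1 g × 0.742 = 96.534 g.
M(CuCO3) = 63.55 + 12.01 + 3(16.00) = 123.56 g/mol.
M(CO2) = 12.01 + 2(16.00) = 44.01 g/mol.
n(CuCO3) = 96.534 g / 123.56 g/mol = 0.78127 mol.
From the equation the CuCO3:CO2 mole ratio is 1:1, so n(CO2) = 0.78127 × 1/1 = 0.78127 mol.
Mass of CO2 = 0.78127 mol × 44.01 g/mol = 34.384 g.
Actual mass collected = 34.384 g × 0.824 = 28.332 g.

28.33 g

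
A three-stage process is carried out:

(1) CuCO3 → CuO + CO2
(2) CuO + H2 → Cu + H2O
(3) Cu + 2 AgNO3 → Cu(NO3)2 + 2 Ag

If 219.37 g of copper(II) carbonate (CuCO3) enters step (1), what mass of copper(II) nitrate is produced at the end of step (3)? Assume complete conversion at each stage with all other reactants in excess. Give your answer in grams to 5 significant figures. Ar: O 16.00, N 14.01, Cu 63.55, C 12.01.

M(CuCO3) = 63.55 + 12.01 + 3(16.00) = 123.56 g/mol.
M(Cu(NO3)2) = 63.55 + 2(14.01) + 6(16.00) = 187.57 g/mol.
n(CuCO3) = 219.37 / 123.56 = 1.77541 mol.
Reaction (1): CuCO3→CuO ratio 1:1 ⇒ n(CuO) = 1.77541 mol.
Reaction (2): CuO→Cu ratio 1:1 ⇒ n(Cu) = 1.77541 mol.
Reaction (3): Cu→Cu(NO3)2 ratio 1:1 ⇒ n(Cu(NO3)2) = 1.77541 mol.
Mass of Cu(NO3)2 = 1.77541 × 187.57 = 333.014 g.

333.01 g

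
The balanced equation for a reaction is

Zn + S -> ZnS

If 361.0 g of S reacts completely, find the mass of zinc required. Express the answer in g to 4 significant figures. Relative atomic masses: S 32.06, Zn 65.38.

736.2 g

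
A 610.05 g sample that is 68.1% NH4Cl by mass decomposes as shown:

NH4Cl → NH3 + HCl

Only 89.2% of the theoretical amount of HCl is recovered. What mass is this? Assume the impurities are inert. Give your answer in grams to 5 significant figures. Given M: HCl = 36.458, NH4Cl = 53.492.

Pure NH4Cl available = 610.05 g × 0.681 = 415.444 g.
n(NH4Cl) = 415.444 g / 53.492 g/mol = 7.76647 mol.
From the equation the NH4Cl:HCl mole ratio is 1:1, so n(HCl) = 7.76647 × 1/1 = 7.76647 mol.
Mass of HCl = 7.76647 mol × 36.458 g/mol = 283.150 g.
Actual mass collected = 283.150 g × 0.892 = 252.570 g.

252.57 g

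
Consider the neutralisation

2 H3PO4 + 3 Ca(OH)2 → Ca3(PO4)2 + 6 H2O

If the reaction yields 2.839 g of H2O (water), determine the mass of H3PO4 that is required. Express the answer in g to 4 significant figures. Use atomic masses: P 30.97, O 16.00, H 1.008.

M(H2O) = 2(1.008) + 16.00 = 18.016 g/mol.
M(H3PO4) = 3(1.008) + 30.97 + 4(16.00) = 97.994 g/mol.
n(H2O) = 2.8390 g / 18.016 g/mol = 0.15758 mol.
From the equation the H2O:H3PO4 mole ratio is 6:2, so n(H3PO4) = 0.15758 × 2/6 = 0.052527 mol.
Mass of H3PO4 = 0.052527 mol × 97.994 g/mol = 5.1474 g.

5.147 g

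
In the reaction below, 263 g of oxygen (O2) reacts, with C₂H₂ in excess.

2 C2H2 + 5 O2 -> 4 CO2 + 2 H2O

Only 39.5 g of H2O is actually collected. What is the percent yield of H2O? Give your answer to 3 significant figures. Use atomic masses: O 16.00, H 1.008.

66.7 %

M(O2) = 2(16.00) = 32.00 g/mol.
M(H2O) = 2(1.008) + 16.00 = 18.016 g/mol.
n(O2) = 263.0 g / 32.00 g/mol = 8.219 mol.
From the equation the O2:H2O mole ratio is 5:2, so n(H2O) = 8.219 × 2/5 = 3.288 mol.
Mass of H2O = 3.288 mol × 18.016 g/mol = 59.23 g.
This is the theoretical yield. Percent yield = 39.5 g / 59.23 g × 100% = 66.69%.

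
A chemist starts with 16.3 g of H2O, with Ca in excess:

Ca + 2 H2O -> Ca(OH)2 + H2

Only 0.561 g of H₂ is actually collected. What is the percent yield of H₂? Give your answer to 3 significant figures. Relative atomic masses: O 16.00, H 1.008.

61.5 %

M(H2O) = 2(1.008) + 16.00 = 18.016 g/mol.
M(H2) = 2(1.008) = 2.016 g/mol.
n(H2O) = 16.30 g / 18.016 g/mol = 0.9048 mol.
From the equation the H2O:H2 mole ratio is 2:1, so n(H2) = 0.9048 × 1/2 = 0.4524 mol.
Mass of H2 = 0.4524 mol × 2.016 g/mol = 0.9120 g.
This is the theoretical yield. Percent yield = 0.561 g / 0.9120 g × 100% = 61.51%.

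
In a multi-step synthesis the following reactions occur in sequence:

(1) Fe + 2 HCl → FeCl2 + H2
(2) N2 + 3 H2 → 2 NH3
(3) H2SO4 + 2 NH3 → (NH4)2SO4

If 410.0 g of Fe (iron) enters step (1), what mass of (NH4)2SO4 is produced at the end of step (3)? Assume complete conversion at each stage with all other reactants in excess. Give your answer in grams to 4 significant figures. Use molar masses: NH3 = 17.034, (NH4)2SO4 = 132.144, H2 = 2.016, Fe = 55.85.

323.4 g

n(Fe) = 410.0 / 55.85 = 7.3411 mol.
Reaction (1): Fe→H2 ratio 1:1 ⇒ n(H2) = 7.3411 mol.
Reaction (2): H2→NH3 ratio 3:2 ⇒ n(NH3) = 4.8941 mol.
Reaction (3): NH3→(NH4)2SO4 ratio 2:1 ⇒ n((NH4)2SO4) = 2.4470 mol.
Mass of (NH4)2SO4 = 2.4470 × 132.144 = 323.36 g.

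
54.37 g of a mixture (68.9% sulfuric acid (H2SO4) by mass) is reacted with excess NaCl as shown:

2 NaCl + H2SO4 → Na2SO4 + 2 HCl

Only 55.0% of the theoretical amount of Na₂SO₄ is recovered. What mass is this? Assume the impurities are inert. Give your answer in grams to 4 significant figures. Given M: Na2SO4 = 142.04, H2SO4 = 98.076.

29.84 g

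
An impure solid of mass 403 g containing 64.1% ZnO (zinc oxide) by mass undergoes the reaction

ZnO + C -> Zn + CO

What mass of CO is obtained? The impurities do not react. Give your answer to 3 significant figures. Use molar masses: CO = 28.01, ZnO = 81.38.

88.9 g

Mass of pure ZnO = 403 g × 0.641 = 258.3 g.
n(ZnO) = 258.3 g / 81.38 g/mol = 3.174 mol.
From the equation the ZnO:CO mole ratio is 1:1, so n(CO) = 3.174 × 1/1 = 3.174 mol.
Mass of CO = 3.174 mol × 28.01 g/mol = 88.91 g.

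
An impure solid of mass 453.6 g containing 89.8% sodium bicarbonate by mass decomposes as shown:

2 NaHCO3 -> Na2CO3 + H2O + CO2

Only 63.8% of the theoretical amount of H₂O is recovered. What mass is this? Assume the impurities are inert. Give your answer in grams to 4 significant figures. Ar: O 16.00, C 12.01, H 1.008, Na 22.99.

Pure NaHCO3 available = 453.6 g × 0.898 = 407.33 g.
M(NaHCO3) = 22.99 + 1.008 + 12.01 + 3(16.00) = 84.008 g/mol.
M(H2O) = 2(1.008) + 16.00 = 18.016 g/mol.
n(NaHCO3) = 407.33 g / 84.008 g/mol = 4.8487 mol.
From the equation the NaHCO3:H2O mole ratio is 2:1, so n(H2O) = 4.8487 × 1/2 = 2.4244 mol.
Mass of H2O = 2.4244 mol × 18.016 g/mol = 43.677 g.
Actual mass collected = 43.677 g × 0.638 = 27.866 g.

27.87 g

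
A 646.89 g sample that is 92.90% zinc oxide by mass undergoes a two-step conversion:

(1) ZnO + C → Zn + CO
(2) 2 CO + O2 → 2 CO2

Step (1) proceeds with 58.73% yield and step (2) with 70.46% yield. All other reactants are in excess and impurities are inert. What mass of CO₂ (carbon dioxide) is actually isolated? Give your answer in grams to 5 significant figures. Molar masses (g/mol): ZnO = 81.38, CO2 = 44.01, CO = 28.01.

134.49 g

Pure ZnO = 646.89 × 0.9290 = 600.961 g.
n(ZnO) = 600.961 / 81.38 = 7.38463 mol.
Step 1 (ZnO:CO = 1:1): theoretical n(CO) = 7.38463 mol; at 58.73% yield, n(CO) = 4.33699 mol.
Step 2 (CO:CO2 = 2:2): theoretical n(CO2) = 4.33699 mol, so theoretical mass = 4.33699 × 44.01 = 190.871 g.
At 70.46% yield, actual mass of CO2 = 190.871 × 0.7046 = 134.488 g.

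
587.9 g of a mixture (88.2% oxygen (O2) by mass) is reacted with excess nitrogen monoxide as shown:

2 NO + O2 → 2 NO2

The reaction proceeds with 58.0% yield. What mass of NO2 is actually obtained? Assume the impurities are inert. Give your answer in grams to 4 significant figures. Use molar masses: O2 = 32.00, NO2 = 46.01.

Pure O2 available = 587.9 g × 0.882 = 518.53 g.
n(O2) = 518.53 g / 32.00 g/mol = 16.204 mol.
From the equation the O2:NO2 mole ratio is 1:2, so n(NO2) = 16.204 × 2/1 = 32.408 mol.
Mass of NO2 = 32.408 mol × 46.01 g/mol = 1491.1 g.
Actual mass collected = 1491.1 g × 0.580 = 864.83 g.

864.8 g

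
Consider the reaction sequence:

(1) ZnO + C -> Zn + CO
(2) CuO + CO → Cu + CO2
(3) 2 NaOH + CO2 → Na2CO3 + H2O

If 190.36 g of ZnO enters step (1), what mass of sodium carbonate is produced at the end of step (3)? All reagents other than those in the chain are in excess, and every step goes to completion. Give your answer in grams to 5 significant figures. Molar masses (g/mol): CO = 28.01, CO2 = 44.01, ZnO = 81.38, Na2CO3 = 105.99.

n(ZnO) = 190.36 / 81.38 = 2.33915 mol.
Reaction (1): ZnO→CO ratio 1:1 ⇒ n(CO) = 2.33915 mol.
Reaction (2): CO→CO2 ratio 1:1 ⇒ n(CO2) = 2.33915 mol.
Reaction (3): CO2→Na2CO3 ratio 1:1 ⇒ n(Na2CO3) = 2.33915 mol.
Mass of Na2CO3 = 2.33915 × 105.99 = 247.926 g.

247.93 g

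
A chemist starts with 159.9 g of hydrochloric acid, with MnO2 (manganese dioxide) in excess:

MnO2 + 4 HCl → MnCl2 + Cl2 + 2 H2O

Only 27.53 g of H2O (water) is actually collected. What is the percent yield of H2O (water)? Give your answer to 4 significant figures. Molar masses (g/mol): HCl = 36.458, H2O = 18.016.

n(HCl) = 159.90 g / 36.458 g/mol = 4.3859 mol.
From the equation the HCl:H2O mole ratio is 4:2, so n(H2O) = 4.3859 × 2/4 = 2.1929 mol.
Mass of H2O = 2.1929 mol × 18.016 g/mol = 39.508 g.
This is the theoretical yield. Percent yield = 27.53 g / 39.508 g × 100% = 69.682%.

69.68 %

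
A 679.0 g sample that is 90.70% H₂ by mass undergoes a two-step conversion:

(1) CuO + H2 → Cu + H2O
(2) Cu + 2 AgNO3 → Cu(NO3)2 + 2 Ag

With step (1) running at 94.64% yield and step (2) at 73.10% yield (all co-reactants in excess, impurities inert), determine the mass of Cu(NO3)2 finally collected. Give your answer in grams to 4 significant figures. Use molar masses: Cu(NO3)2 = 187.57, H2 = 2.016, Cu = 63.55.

Pure H2 = 679.0 × 0.9070 = 615.85 g.
n(H2) = 615.85 / 2.016 = 305.48 mol.
Step 1 (H2:Cu = 1:1): theoretical n(Cu) = 305.48 mol; at 94.64% yield, n(Cu) = 289.11 mol.
Step 2 (Cu:Cu(NO3)2 = 1:1): theoretical n(Cu(NO3)2) = 289.11 mol, so theoretical mass = 289.11 × 187.57 = 54228 g.
At 73.10% yield, actual mass of Cu(NO3)2 = 54228 × 0.7310 = 39641 g.

39640 g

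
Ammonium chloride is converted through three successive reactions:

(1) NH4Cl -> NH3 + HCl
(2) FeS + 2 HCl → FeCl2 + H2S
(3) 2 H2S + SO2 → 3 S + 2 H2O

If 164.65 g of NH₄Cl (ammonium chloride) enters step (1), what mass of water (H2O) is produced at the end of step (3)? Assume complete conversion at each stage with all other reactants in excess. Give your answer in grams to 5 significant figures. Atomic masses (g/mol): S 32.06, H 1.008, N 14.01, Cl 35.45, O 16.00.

27.727 g

M(NH4Cl) = 14.01 + 4(1.008) + 35.45 = 53.492 g/mol.
M(H2O) = 2(1.008) + 16.00 = 18.016 g/mol.
n(NH4Cl) = 164.65 / 53.492 = 3.07803 mol.
Reaction (1): NH4Cl→HCl ratio 1:1 ⇒ n(HCl) = 3.07803 mol.
Reaction (2): HCl→H2S ratio 2:1 ⇒ n(H2S) = 1.53902 mol.
Reaction (3): H2S→H2O ratio 2:2 ⇒ n(H2O) = 1.53902 mol.
Mass of H2O = 1.53902 × 18.016 = 27.7269 g.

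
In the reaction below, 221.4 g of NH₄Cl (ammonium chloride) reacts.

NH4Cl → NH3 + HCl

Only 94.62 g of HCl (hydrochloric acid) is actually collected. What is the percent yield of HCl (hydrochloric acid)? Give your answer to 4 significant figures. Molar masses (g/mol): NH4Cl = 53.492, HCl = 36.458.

62.70 %

n(NH4Cl) = 221.40 g / 53.492 g/mol = 4.1389 mol.
From the equation the NH4Cl:HCl mole ratio is 1:1, so n(HCl) = 4.1389 × 1/1 = 4.1389 mol.
Mass of HCl = 4.1389 mol × 36.458 g/mol = 150.90 g.
This is the theoretical yield. Percent yield = 94.62 g / 150.90 g × 100% = 62.705%.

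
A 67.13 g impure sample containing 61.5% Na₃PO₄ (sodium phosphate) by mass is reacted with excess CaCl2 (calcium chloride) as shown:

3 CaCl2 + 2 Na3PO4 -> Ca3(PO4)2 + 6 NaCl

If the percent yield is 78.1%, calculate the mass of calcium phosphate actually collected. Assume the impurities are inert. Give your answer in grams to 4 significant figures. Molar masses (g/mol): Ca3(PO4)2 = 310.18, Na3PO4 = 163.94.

30.50 g

Pure Na3PO4 available = 67.13 g × 0.615 = 41.285 g.
n(Na3PO4) = 41.285 g / 163.94 g/mol = 0.25183 mol.
From the equation the Na3PO4:Ca3(PO4)2 mole ratio is 2:1, so n(Ca3(PO4)2) = 0.25183 × 1/2 = 0.12591 mol.
Mass of Ca3(PO4)2 = 0.12591 mol × 310.18 g/mol = 39.056 g.
Actual mass collected = 39.056 g × 0.781 = 30.503 g.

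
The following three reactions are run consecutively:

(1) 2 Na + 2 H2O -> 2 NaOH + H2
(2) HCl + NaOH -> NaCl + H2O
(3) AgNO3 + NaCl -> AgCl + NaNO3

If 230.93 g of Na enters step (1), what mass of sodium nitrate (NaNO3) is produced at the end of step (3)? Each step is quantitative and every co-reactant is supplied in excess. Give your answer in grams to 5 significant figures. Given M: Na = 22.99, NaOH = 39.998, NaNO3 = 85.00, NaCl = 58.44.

n(Na) = 230.93 / 22.99 = 10.0448 mol.
Reaction (1): Na→NaOH ratio 2:2 ⇒ n(NaOH) = 10.0448 mol.
Reaction (2): NaOH→NaCl ratio 1:1 ⇒ n(NaCl) = 10.0448 mol.
Reaction (3): NaCl→NaNO3 ratio 1:1 ⇒ n(NaNO3) = 10.0448 mol.
Mass of NaNO3 = 10.0448 × 85.00 = 853.808 g.

853.81 g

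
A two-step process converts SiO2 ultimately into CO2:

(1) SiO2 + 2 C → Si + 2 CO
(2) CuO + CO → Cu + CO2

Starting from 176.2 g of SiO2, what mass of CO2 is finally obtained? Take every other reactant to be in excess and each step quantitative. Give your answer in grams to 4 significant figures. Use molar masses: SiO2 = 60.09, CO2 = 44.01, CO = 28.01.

258.1 g

n(SiO2) = 176.20 / 60.09 = 2.9323 mol.
Step 1 gives a 1:2 ratio of SiO2 to CO, so n(CO) = 5.8645 mol.
In step 2 the CO:CO2 ratio is 1:1, so n(CO2) = 5.8645 mol.
Mass of CO2 = 5.8645 × 44.01 = 258.10 g.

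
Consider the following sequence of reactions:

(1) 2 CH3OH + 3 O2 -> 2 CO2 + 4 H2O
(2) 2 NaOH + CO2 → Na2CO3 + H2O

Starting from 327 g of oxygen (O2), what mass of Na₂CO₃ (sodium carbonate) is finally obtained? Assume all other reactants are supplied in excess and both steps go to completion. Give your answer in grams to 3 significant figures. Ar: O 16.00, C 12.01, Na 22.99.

M(O2) = 2(16.00) = 32.00 g/mol.
M(Na2CO3) = 2(22.99) + 12.01 + 3(16.00) = 105.99 g/mol.
n(O2) = 327.0 / 32.00 = 10.22 mol.
Step 1 gives a 3:2 ratio of O2 to CO2, so n(CO2) = 6.812 mol.
In step 2 the CO2:Na2CO3 ratio is 1:1, so n(Na2CO3) = 6.812 mol.
Mass of Na2CO3 = 6.812 × 105.99 = 722.1 g.

722 g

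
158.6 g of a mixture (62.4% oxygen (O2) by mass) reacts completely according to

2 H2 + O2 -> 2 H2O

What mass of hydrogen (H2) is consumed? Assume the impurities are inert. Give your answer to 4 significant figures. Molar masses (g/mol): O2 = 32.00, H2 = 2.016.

12.47 g

Mass of pure O2 = 158.6 g × 0.624 = 98.966 g.
n(O2) = 98.966 g / 32.00 g/mol = 3.0927 mol.
From the equation the O2:H2 mole ratio is 1:2, so n(H2) = 3.0927 × 2/1 = 6.1854 mol.
Mass of H2 = 6.1854 mol × 2.016 g/mol = 12.470 g.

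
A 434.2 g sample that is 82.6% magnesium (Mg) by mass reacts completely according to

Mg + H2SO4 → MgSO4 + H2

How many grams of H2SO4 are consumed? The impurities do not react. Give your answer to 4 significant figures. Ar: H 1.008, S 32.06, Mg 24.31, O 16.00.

1447 g

Mass of pure Mg = 434.2 g × 0.826 = 358.65 g.
M(Mg) = 24.31 g/mol.
M(H2SO4) = 2(1.008) + 32.06 + 4(16.00) = 98.076 g/mol.
n(Mg) = 358.65 g / 24.31 g/mol = 14.753 mol.
From the equation the Mg:H2SO4 mole ratio is 1:1, so n(H2SO4) = 14.753 × 1/1 = 14.753 mol.
Mass of H2SO4 = 14.753 mol × 98.076 g/mol = 1446.9 g.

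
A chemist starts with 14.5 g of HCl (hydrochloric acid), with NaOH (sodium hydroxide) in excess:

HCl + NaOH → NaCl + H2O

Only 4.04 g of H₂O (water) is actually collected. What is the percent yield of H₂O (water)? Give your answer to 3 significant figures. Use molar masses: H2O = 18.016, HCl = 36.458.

n(HCl) = 14.50 g / 36.458 g/mol = 0.3977 mol.
From the equation the HCl:H2O mole ratio is 1:1, so n(H2O) = 0.3977 × 1/1 = 0.3977 mol.
Mass of H2O = 0.3977 mol × 18.016 g/mol = 7.165 g.
This is the theoretical yield. Percent yield = 4.04 g / 7.165 g × 100% = 56.38%.

56.4 %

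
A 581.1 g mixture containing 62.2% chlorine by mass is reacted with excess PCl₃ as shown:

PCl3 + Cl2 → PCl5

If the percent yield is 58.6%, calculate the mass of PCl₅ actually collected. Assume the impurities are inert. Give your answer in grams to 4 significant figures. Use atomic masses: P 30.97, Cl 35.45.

Pure Cl2 available = 581.1 g × 0.622 = 361.44 g.
M(Cl2) = 2(35.45) = 70.90 g/mol.
M(PCl5) = 30.97 + 5(35.45) = 208.22 g/mol.
n(Cl2) = 361.44 g / 70.90 g/mol = 5.0979 mol.
From the equation the Cl2:PCl5 mole ratio is 1:1, so n(PCl5) = 5.0979 × 1/1 = 5.0979 mol.
Mass of PCl5 = 5.0979 mol × 208.22 g/mol = 1061.5 g.
Actual mass collected = 1061.5 g × 0.586 = 622.04 g.

622.0 g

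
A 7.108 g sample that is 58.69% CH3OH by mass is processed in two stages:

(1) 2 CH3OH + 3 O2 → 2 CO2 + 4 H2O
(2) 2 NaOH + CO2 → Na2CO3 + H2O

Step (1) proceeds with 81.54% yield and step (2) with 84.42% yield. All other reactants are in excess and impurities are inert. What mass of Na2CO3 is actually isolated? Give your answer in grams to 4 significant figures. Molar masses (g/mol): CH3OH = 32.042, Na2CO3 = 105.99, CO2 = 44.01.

9.499 g

Pure CH3OH = 7.108 × 0.5869 = 4.1717 g.
n(CH3OH) = 4.1717 / 32.042 = 0.13019 mol.
Step 1 (CH3OH:CO2 = 2:2): theoretical n(CO2) = 0.13019 mol; at 81.54% yield, n(CO2) = 0.10616 mol.
Step 2 (CO2:Na2CO3 = 1:1): theoretical n(Na2CO3) = 0.10616 mol, so theoretical mass = 0.10616 × 105.99 = 11.252 g.
At 84.42% yield, actual mass of Na2CO3 = 11.252 × 0.8442 = 9.4989 g.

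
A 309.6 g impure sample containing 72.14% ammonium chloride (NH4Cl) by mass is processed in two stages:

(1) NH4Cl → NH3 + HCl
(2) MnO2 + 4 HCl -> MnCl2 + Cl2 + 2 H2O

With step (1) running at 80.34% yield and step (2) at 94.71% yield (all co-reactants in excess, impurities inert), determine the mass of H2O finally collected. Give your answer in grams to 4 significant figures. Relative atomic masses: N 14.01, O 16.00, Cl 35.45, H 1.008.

28.62 g

Pure NH4Cl = 309.6 × 0.7214 = 223.35 g.
M(NH4Cl) = 14.01 + 4(1.008) + 35.45 = 53.492 g/mol.
M(H2O) = 2(1.008) + 16.00 = 18.016 g/mol.
n(NH4Cl) = 223.35 / 53.492 = 4.1753 mol.
Step 1 (NH4Cl:HCl = 1:1): theoretical n(HCl) = 4.1753 mol; at 80.34% yield, n(HCl) = 3.3544 mol.
Step 2 (HCl:H2O = 4:2): theoretical n(H2O) = 1.6772 mol, so theoretical mass = 1.6772 × 18.016 = 30.217 g.
At 94.71% yield, actual mass of H2O = 30.217 × 0.9471 = 28.618 g.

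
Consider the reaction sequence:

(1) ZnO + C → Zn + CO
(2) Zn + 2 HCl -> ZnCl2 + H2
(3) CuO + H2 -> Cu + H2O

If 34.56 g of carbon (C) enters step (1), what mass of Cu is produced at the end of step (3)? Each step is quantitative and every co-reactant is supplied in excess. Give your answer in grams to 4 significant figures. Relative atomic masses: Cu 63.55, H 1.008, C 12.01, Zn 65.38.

182.9 g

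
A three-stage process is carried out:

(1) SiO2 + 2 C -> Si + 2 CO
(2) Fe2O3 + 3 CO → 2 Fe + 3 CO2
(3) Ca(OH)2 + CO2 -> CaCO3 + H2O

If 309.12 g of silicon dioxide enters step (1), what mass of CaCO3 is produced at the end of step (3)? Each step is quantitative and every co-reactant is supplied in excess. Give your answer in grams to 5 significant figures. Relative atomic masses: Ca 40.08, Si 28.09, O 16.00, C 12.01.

M(SiO2) = 28.09 + 2(16.00) = 60.09 g/mol.
M(CaCO3) = 40.08 + 12.01 + 3(16.00) = 100.09 g/mol.
n(SiO2) = 309.12 / 60.09 = 5.14428 mol.
Reaction (1): SiO2→CO ratio 1:2 ⇒ n(CO) = 10.2886 mol.
Reaction (2): CO→CO2 ratio 3:3 ⇒ n(CO2) = 10.2886 mol.
Reaction (3): CO2→CaCO3 ratio 1:1 ⇒ n(CaCO3) = 10.2886 mol.
Mass of CaCO3 = 10.2886 × 100.09 = 1029.78 g.

1029.8 g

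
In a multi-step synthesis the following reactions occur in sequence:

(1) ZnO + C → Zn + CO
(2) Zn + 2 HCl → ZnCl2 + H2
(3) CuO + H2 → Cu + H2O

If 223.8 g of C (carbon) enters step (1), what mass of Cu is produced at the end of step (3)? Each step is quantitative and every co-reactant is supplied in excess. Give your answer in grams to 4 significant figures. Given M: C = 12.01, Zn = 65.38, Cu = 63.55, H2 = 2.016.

1184 g

n(C) = 223.8 / 12.01 = 18.634 mol.
Reaction (1): C→Zn ratio 1:1 ⇒ n(Zn) = 18.634 mol.
Reaction (2): Zn→H2 ratio 1:1 ⇒ n(H2) = 18.634 mol.
Reaction (3): H2→Cu ratio 1:1 ⇒ n(Cu) = 18.634 mol.
Mass of Cu = 18.634 × 63.55 = 1184.2 g.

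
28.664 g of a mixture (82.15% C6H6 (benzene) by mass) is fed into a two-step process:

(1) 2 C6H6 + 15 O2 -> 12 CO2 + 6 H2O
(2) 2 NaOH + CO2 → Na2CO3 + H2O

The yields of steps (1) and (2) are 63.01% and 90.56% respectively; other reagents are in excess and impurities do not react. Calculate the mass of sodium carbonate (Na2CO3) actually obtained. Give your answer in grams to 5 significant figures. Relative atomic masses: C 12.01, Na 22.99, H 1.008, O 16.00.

Pure C6H6 = 28.664 × 0.8215 = 23.5475 g.
M(C6H6) = 6(12.01) + 6(1.008) = 78.108 g/mol.
M(Na2CO3) = 2(22.99) + 12.01 + 3(16.00) = 105.99 g/mol.
n(C6H6) = 23.5475 / 78.108 = 0.301473 mol.
Step 1 (C6H6:CO2 = 2:12): theoretical n(CO2) = 1.80884 mol; at 63.01% yield, n(CO2) = 1.13975 mol.
Step 2 (CO2:Na2CO3 = 1:1): theoretical n(Na2CO3) = 1.13975 mol, so theoretical mass = 1.13975 × 105.99 = 120.802 g.
At 90.56% yield, actual mass of Na2CO3 = 120.802 × 0.9056 = 109.398 g.

109.40 g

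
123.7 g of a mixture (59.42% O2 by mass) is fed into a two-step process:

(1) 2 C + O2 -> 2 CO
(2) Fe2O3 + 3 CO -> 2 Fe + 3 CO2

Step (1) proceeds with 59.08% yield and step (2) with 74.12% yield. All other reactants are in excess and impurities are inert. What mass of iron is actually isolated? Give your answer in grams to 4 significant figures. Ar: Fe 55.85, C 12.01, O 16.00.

74.90 g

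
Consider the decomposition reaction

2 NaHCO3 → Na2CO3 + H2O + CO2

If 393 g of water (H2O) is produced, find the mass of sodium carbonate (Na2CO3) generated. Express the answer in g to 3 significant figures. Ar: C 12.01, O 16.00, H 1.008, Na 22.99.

M(H2O) = 2(1.008) + 16.00 = 18.016 g/mol.
M(Na2CO3) = 2(22.99) + 12.01 + 3(16.00) = 105.99 g/mol.
n(H2O) = 393.0 g / 18.016 g/mol = 21.81 mol.
From the equation the H2O:Na2CO3 mole ratio is 1:1, so n(Na2CO3) = 21.81 × 1/1 = 21.81 mol.
Mass of Na2CO3 = 21.81 mol × 105.99 g/mol = 2312 g.

2310 g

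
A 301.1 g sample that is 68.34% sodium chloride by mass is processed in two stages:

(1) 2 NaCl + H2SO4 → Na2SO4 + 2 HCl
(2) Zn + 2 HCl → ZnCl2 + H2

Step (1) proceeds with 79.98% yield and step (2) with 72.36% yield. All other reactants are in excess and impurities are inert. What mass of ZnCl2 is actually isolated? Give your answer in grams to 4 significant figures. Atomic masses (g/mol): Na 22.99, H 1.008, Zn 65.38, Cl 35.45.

138.9 g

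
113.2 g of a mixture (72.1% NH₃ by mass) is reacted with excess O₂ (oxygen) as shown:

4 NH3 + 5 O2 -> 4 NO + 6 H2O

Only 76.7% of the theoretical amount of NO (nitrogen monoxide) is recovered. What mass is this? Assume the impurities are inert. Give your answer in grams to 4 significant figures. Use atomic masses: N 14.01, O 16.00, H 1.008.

Pure NH3 available = 113.2 g × 0.721 = 81.617 g.
M(NH3) = 14.01 + 3(1.008) = 17.034 g/mol.
M(NO) = 14.01 + 16.00 = 30.01 g/mol.
n(NH3) = 81.617 g / 17.034 g/mol = 4.7914 mol.
From the equation the NH3:NO mole ratio is 4:4, so n(NO) = 4.7914 × 4/4 = 4.7914 mol.
Mass of NO = 4.7914 mol × 30.01 g/mol = 143.79 g.
Actual mass collected = 143.79 g × 0.767 = 110.29 g.

110.3 g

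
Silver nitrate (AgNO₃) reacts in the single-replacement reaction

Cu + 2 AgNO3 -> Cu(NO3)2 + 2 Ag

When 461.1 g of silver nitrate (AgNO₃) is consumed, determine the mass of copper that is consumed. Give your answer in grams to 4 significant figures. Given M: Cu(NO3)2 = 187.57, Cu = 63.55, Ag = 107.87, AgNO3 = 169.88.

86.25 g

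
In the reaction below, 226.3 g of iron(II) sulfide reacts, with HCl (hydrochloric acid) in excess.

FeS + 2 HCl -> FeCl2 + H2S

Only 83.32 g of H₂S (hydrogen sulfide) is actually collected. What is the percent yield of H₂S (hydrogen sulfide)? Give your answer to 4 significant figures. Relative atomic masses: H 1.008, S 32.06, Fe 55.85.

M(FeS) = 55.85 + 32.06 = 87.91 g/mol.
M(H2S) = 2(1.008) + 32.06 = 34.076 g/mol.
n(FeS) = 226.30 g / 87.91 g/mol = 2.5742 mol.
From the equation the FeS:H2S mole ratio is 1:1, so n(H2S) = 2.5742 × 1/1 = 2.5742 mol.
Mass of H2S = 2.5742 mol × 34.076 g/mol = 87.719 g.
This is the theoretical yield. Percent yield = 83.32 g / 87.719 g × 100% = 94.985%.

94.98 %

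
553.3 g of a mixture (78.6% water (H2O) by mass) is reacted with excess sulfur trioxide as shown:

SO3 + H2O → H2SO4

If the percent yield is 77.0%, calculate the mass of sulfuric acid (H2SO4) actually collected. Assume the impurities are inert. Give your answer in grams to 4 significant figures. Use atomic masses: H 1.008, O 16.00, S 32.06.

Pure H2O available = 553.3 g × 0.786 = 434.89 g.
M(H2O) = 2(1.008) + 16.00 = 18.016 g/mol.
M(H2SO4) = 2(1.008) + 32.06 + 4(16.00) = 98.076 g/mol.
n(H2O) = 434.89 g / 18.016 g/mol = 24.139 mol.
From the equation the H2O:H2SO4 mole ratio is 1:1, so n(H2SO4) = 24.139 × 1/1 = 24.139 mol.
Mass of H2SO4 = 24.139 mol × 98.076 g/mol = 2367.5 g.
Actual mass collected = 2367.5 g × 0.770 = 1823.0 g.

1823 g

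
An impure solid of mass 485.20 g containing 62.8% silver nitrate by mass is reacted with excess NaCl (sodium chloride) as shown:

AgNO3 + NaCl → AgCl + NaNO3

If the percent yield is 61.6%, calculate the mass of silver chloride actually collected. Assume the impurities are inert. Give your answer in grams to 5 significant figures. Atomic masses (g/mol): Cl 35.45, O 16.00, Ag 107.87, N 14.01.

158.35 g

Pure AgNO3 available = 485.20 g × 0.628 = 304.706 g.
M(AgNO3) = 107.87 + 14.01 + 3(16.00) = 169.88 g/mol.
M(AgCl) = 107.87 + 35.45 = 143.32 g/mol.
n(AgNO3) = 304.706 g / 169.88 g/mol = 1.79365 mol.
From the equation the AgNO3:AgCl mole ratio is 1:1, so n(AgCl) = 1.79365 × 1/1 = 1.79365 mol.
Mass of AgCl = 1.79365 mol × 143.32 g/mol = 257.066 g.
Actual mass collected = 257.066 g × 0.616 = 158.353 g.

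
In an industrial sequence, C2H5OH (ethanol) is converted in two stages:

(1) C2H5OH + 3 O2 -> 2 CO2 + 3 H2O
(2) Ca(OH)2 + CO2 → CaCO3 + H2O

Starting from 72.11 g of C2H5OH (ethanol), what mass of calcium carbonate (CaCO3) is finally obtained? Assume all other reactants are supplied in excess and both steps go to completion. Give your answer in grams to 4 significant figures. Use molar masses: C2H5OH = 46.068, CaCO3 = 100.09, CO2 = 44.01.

n(C2H5OH) = 72.110 / 46.068 = 1.5653 mol.
Step 1 gives a 1:2 ratio of C2H5OH to CO2, so n(CO2) = 3.1306 mol.
In step 2 the CO2:CaCO3 ratio is 1:1, so n(CaCO3) = 3.1306 mol.
Mass of CaCO3 = 3.1306 × 100.09 = 313.34 g.

313.3 g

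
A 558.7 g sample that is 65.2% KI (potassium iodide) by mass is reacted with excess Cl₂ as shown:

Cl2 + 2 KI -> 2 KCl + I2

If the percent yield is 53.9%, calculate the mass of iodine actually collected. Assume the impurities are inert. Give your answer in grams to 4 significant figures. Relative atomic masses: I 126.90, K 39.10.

150.1 g

Pure KI available = 558.7 g × 0.652 = 364.27 g.
M(KI) = 39.10 + 126.90 = 166.00 g/mol.
M(I2) = 2(126.90) = 253.80 g/mol.
n(KI) = 364.27 g / 166.00 g/mol = 2.1944 mol.
From the equation the KI:I2 mole ratio is 2:1, so n(I2) = 2.1944 × 1/2 = 1.0972 mol.
Mass of I2 = 1.0972 mol × 253.80 g/mol = 278.47 g.
Actual mass collected = 278.47 g × 0.539 = 150.10 g.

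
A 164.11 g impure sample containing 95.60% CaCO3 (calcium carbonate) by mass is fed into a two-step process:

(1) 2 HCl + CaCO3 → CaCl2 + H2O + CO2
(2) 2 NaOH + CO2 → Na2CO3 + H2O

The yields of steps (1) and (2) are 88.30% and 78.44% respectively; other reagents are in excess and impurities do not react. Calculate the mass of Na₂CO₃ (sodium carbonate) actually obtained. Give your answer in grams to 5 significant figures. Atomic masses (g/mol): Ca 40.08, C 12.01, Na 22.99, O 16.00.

Pure CaCO3 = 164.11 × 0.9560 = 156.889 g.
M(CaCO3) = 40.08 + 12.01 + 3(16.00) = 100.09 g/mol.
M(Na2CO3) = 2(22.99) + 12.01 + 3(16.00) = 105.99 g/mol.
n(CaCO3) = 156.889 / 100.09 = 1.56748 mol.
Step 1 (CaCO3:CO2 = 1:1): theoretical n(CO2) = 1.56748 mol; at 88.30% yield, n(CO2) = 1.38409 mol.
Step 2 (CO2:Na2CO3 = 1:1): theoretical n(Na2CO3) = 1.38409 mol, so theoretical mass = 1.38409 × 105.99 = 146.699 g.
At 78.44% yield, actual mass of Na2CO3 = 146.699 × 0.7844 = 115.071 g.

115.07 g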